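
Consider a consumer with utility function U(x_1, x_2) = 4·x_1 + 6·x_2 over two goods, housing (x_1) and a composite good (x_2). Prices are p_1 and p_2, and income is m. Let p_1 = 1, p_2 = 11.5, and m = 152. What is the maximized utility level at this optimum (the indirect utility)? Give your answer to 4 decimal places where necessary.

V = 608

Linear utility — the consumer picks whichever good has higher MU/price: 4/1 = 4 vs 6/11.5 = 0.5217.
x_1 gives more utility per dollar, so spend all income on x_1: x_1* = m/p_1, x_2* = 0.
Numerically: x_1* = 152, x_2* = 0.
Utility at the optimum: U(152, 0) = 608.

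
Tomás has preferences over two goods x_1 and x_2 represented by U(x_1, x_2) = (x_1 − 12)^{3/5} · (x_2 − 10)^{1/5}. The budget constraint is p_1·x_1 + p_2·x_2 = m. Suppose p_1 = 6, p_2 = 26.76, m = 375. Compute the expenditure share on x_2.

share on x_2 = 0.7372

After buying the subsistence bundle (12, 10), a share 0.75 of the remaining income goes to x_1: x_1* = 12 + 0.75·(m − 12p_1 − 10p_2)/p_1.
Discretionary income = 375 − 12·6 − 10·26.76 = 35.4; x_1* = 12 + 0.75·35.4/6 = 16.425; x_2* = 10 + 0.25·35.4/26.76 = 10.3307.
Expenditure on x_2: 26.76·10.3307 = 276.45; share = 0.7372.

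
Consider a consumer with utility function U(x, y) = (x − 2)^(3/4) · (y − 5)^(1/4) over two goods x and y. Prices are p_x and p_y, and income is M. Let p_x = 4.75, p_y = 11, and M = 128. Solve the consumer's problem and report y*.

Let x' = x−2, y' = y−5. MRS = 3·y'/x' = p_x/p_y.
Substituting into the budget: x* = 2 + 0.75·(M − 2·p_x − 5·p_y)/p_x, and y* = 5 + 0.25·(…)/p_y.
Discretionary income = 128 − 2·4.75 − 5·11 = 63.5; y* = 5 + 0.25·63.5/11 = 6.4432.

y* = 6.4432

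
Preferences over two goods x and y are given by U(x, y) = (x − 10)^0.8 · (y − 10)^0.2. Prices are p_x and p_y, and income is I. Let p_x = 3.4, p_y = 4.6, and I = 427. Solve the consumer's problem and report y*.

This is Cobb-Douglas in (x−10, y−10): tangency gives 0.8·p_y·(y−10) = 0.2·p_x·(x−10).
Substituting into the budget: x* = 10 + 0.8·(I − 10·p_x − 10·p_y)/p_x, and y* = 10 + 0.2·(…)/p_y.
Discretionary income = 427 − 10·3.4 − 10·4.6 = 347; y* = 10 + 0.2·347/4.6 = 25.087.

y* = 25.087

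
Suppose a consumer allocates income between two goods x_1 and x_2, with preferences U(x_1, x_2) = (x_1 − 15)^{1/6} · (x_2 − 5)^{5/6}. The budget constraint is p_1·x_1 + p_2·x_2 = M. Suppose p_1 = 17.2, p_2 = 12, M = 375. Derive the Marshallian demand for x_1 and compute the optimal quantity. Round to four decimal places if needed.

Discretionary income = 375 − 15·17.2 − 5·12 = 57; x_1* = 15 + 1/6·57/17.2 = 15.5523.

x_1* = 15.5523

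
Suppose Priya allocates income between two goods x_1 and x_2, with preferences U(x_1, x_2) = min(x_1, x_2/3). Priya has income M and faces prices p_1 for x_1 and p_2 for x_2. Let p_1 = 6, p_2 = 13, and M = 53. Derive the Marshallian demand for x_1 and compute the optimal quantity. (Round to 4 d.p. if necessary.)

With perfect complements, no substitution: consume in ratio x_1:x_2 = 1:3.
Budget: p_1·x_1 + p_2·3·x_1 = M, so (p_1 + 3·p_2)·x_1 = M.
Demand: x_1*(p_1,p_2,M) = M/(p_1 + 3·p_2), x_2* = 3·M/(p_1 + 3·p_2).
Here 6 + 3·13 = 45, giving x_1* = 1.1778.

x_1* = 1.1778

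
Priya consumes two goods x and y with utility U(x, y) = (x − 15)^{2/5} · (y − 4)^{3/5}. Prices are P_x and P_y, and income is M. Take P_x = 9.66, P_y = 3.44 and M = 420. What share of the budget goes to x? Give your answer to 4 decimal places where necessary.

MRS = (2/3)·(y−4)/(x−15). Tangency with P_x/P_y gives y−4 = (3/2)·(P_x/P_y)·(x−15).
After buying the subsistence bundle (15, 4), a share 0.4 of the remaining income goes to x: x* = 15 + 0.4·(M − 15P_x − 4P_y)/P_x.
Discretionary income = 420 − 15·9.66 − 4·3.44 = 261.34; x* = 15 + 0.4·261.34/9.66 = 25.8215; y* = 4 + 0.6·261.34/3.44 = 49.5826.
Expenditure on x: 9.66·25.8215 = 249.436; share = 0.5939.

share on x = 0.5939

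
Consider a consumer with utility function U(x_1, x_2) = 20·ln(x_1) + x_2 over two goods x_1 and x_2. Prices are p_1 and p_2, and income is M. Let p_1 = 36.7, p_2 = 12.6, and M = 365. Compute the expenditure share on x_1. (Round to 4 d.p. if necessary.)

share on x_1 = 0.6904

Set MRS = p_1/p_2: (20/x_1)/1 = p_1/p_2.
So x_1*(p_1,p_2) = 20·p_2/p_1, independent of income; and x_2* = (M − 20·p_2)/p_2.
At the given prices: x_1* = 20·12.6/36.7 = 6.8665, and x_2* = 8.9683.
Expenditure on x_1: 36.7·6.8665 = 252; share = 0.6904.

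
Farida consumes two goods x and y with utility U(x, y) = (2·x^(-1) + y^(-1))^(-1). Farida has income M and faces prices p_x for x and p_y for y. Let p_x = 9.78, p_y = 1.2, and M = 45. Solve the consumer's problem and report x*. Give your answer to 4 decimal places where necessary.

x* = 3.6878

Numerically y/x = 2.018663, so x* = 45/(9.78 + 1.2·2.018663) = 3.6878.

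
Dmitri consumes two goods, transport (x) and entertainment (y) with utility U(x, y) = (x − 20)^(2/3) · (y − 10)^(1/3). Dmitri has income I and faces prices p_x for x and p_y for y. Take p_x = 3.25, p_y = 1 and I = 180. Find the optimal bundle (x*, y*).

MRS = 2·(y−10)/(x−20). Tangency with p_x/p_y gives y−10 = (1/2)·(p_x/p_y)·(x−20).
After buying the subsistence bundle (20, 10), a share 2/3 of the remaining income goes to x: x* = 20 + 2/3·(I − 20p_x − 10p_y)/p_x.
Discretionary income = 180 − 20·3.25 − 10·1 = 105; x* = 20 + 2/3·105/3.25 = 41.5385; y* = 10 + 1/3·105/1 = 45.

x* = 41.5385, y* = 45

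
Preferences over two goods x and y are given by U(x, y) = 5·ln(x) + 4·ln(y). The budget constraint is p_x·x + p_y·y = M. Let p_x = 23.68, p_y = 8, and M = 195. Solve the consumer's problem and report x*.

x* = 4.5749

At p_x=23.68, p_y=8, M=195: x* = 5/9·195/23.68 = 4.5749.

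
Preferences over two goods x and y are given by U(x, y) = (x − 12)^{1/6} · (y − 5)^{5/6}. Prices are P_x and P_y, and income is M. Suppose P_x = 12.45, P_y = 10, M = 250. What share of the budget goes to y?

This is Cobb-Douglas in (x−12, y−5): tangency gives 1/6·P_y·(y−5) = 5/6·P_x·(x−12).
After buying the subsistence bundle (12, 5), a share 1/6 of the remaining income goes to x: x* = 12 + 1/6·(M − 12P_x − 5P_y)/P_x.
Discretionary income = 250 − 12·12.45 − 5·10 = 50.6; x* = 12 + 1/6·50.6/12.45 = 12.6774; y* = 5 + 5/6·50.6/10 = 9.2167.
Expenditure on y: 10·9.2167 = 92.1667; share = 0.3687.

share on y = 0.3687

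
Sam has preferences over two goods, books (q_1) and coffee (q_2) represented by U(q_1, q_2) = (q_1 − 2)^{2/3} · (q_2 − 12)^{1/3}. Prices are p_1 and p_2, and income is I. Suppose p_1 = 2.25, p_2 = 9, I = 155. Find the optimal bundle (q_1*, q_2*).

q_1* = 14.5926, q_2* = 13.5741

After buying the subsistence bundle (2, 12), a share 2/3 of the remaining income goes to q_1: q_1* = 2 + 2/3·(I − 2p_1 − 12p_2)/p_1.
Discretionary income = 155 − 2·2.25 − 12·9 = 42.5; q_1* = 2 + 2/3·42.5/2.25 = 14.5926; q_2* = 12 + 1/3·42.5/9 = 13.5741.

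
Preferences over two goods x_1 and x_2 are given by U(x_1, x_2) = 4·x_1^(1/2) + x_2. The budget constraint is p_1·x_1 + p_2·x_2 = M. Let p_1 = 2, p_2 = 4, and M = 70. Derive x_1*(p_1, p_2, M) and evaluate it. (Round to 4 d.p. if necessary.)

x_1* = 16

Utility is quasi-linear in x_2; the FOC for x_1 is 2/√x_1 = p_1/p_2.
Solve: √x_1 = 2·p_2/p_1, so x_1*(p_1,p_2) = (2·p_2/p_1)², and x_2* = (M − p_1·x_1*)/p_2.
Plugging in: x_1* = (2·4/2)² = 16.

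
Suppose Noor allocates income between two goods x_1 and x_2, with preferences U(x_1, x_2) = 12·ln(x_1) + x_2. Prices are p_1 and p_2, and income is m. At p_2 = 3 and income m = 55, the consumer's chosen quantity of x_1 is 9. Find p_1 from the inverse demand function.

Set MRS = p_1/p_2: (12/x_1)/1 = p_1/p_2.
So x_1*(p_1,p_2) = 12·p_2/p_1, independent of income; and x_2* = (m − 12·p_2)/p_2.
Set x_1* = 9 in the demand function and solve for p_1: p_1 = 4.

p_1 = 4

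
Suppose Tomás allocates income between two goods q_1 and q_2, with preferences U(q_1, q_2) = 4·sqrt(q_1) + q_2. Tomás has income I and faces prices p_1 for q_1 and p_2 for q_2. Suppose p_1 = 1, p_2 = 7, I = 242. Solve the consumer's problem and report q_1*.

q_1* = 196

Set MRS = p_1/p_2: 2·q_1^(−1/2) = p_1/p_2.
Thus q_1* = (2·p_2/p_1)² — independent of I — with the rest of income spent on q_2.
Plugging in: q_1* = (2·7/1)² = 196.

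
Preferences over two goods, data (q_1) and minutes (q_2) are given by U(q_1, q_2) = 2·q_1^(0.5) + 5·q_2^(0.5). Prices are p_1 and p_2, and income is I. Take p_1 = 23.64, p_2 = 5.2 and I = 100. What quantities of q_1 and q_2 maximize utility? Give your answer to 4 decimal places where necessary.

MU_q_1 ∝ 2·q_1^(-0.5), MU_q_2 ∝ 5·q_2^(-0.5), so MRS = (2/5)·(q_2/q_1)^(0.5) = p_1/p_2.
Solve for the ratio: q_2/q_1 = [(5/2)·p_1/p_2]^(2).
Substitute q_2 = (q_2/q_1)·q_1 into the budget: q_1* = I/(p_1 + p_2·(q_2/q_1)).
Numerically q_2/q_1 = 129.171967, so q_1* = 100/(23.64 + 5.2·129.171967) = 0.1438 and q_2* = 129.171967·0.1438 = 18.577.

q_1* = 0.1438, q_2* = 18.577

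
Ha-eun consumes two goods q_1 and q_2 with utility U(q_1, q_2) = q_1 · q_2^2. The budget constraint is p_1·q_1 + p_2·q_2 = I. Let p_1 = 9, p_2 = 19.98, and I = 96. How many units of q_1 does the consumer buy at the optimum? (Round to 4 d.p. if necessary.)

Demand: q_1*(p_1,p_2,I) = 1/3·I/p_1 and q_2* = 2/3·I/p_2.
At p_1=9, p_2=19.98, I=96: q_1* = 1/3·96/9 = 3.5556.

q_1* = 3.5556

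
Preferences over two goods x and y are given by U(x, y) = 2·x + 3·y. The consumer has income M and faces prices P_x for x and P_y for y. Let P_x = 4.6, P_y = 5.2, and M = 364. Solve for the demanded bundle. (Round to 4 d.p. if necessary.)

Linear utility — the consumer picks whichever good has higher MU/price: 2/4.6 = 0.4348 vs 3/5.2 = 0.5769.
y gives more utility per dollar, so spend all income on y: y* = M/P_y, x* = 0.
Numerically: x* = 0, y* = 70.

x* = 0, y* = 70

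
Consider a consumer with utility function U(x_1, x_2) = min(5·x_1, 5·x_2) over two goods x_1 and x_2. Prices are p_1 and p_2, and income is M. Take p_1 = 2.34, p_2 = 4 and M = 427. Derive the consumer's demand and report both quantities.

Leontief preferences: the optimum is at the kink where x_1/5 = x_2/5, i.e. x_2 = x_1.
Budget: p_1·x_1 + p_2·x_1 = M, so (5·p_1 + 5·p_2)·x_1 = 5·M.
Demand: x_1*(p_1,p_2,M) = 5·M/(5·p_1 + 5·p_2), x_2* = 5·M/(5·p_1 + 5·p_2).
Here 5·2.34 + 5·4 = 31.7, giving x_1* = 67.3502 and x_2* = 67.3502.

x_1* = 67.3502, x_2* = 67.3502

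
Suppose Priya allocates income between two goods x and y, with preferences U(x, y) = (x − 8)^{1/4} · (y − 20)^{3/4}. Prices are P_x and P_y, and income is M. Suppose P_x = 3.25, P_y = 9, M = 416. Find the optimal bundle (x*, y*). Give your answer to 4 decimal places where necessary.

Let x' = x−8, y' = y−20. MRS = (1/3)·y'/x' = P_x/P_y.
After buying the subsistence bundle (8, 20), a share 0.25 of the remaining income goes to x: x* = 8 + 0.25·(M − 8P_x − 20P_y)/P_x.
Discretionary income = 416 − 8·3.25 − 20·9 = 210; x* = 8 + 0.25·210/3.25 = 24.1538; y* = 20 + 0.75·210/9 = 37.5.

x* = 24.1538, y* = 37.5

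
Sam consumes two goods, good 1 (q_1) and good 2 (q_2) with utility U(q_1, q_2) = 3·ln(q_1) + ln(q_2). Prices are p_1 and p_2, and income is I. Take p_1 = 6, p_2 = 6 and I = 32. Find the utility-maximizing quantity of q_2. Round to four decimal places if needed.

q_2* = 1.3333

MU_q_1/MU_q_2 = (3·q_2)/(q_1); tangency sets this equal to p_1/p_2.
So 3·p_2·q_2 = p_1·q_1; combined with the budget, a share 0.75 of income goes to q_1.
Demand: q_1*(p_1,p_2,I) = 0.75·I/p_1 and q_2* = 0.25·I/p_2.
At p_1=6, p_2=6, I=32: q_2* = 0.25·32/6 = 1.3333.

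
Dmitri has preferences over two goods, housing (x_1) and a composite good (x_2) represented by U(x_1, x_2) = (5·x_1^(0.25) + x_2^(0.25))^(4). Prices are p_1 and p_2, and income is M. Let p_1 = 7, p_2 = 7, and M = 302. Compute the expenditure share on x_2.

From the CES first-order condition, 5·(x_2/x_1)^(0.75) = p_1/p_2.
Hence x_2/x_1 = ((1/5)·p_1/p_2)^(1/(0.75)), i.e. raised to the 4/3 power.
With the ratio pinned down, the budget gives x_1* = M/(p_1 + p_2·(x_2/x_1)) and x_2* = (x_2/x_1)·x_1*.
Numerically x_2/x_1 = 0.116961, so x_1* = 302/(7 + 7·0.116961) = 38.6252 and x_2* = 0.116961·38.6252 = 4.5176.
Expenditure on x_2: 7·4.5176 = 31.6234; share = 0.1047.

share on x_2 = 0.1047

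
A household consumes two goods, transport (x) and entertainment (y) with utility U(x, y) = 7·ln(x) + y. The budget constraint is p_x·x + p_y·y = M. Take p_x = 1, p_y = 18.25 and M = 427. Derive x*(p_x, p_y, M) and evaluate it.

x* = 127.75

Set MRS = p_x/p_y: (7/x)/1 = p_x/p_y.
So x*(p_x,p_y) = 7·p_y/p_x, independent of income; and y* = (M − 7·p_y)/p_y.
At the given prices: x* = 7·18.25/1 = 127.75.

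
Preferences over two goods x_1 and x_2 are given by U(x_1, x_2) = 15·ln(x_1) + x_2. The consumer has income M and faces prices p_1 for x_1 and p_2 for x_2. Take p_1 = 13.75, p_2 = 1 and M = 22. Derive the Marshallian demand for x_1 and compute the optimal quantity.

x_1* = 1.0909

So x_1*(p_1,p_2) = 15·p_2/p_1, independent of income; and x_2* = (M − 15·p_2)/p_2.
At the given prices: x_1* = 15·1/13.75 = 1.0909.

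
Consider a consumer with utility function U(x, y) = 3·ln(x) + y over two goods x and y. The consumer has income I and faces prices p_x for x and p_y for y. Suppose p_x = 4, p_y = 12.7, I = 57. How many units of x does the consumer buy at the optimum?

MU_x = 3/x, MU_y = 1. Tangency: 3/x = p_x/p_y.
So x*(p_x,p_y) = 3·p_y/p_x, independent of income; and y* = (I − 3·p_y)/p_y.
At the given prices: x* = 3·12.7/4 = 9.525.

x* = 9.525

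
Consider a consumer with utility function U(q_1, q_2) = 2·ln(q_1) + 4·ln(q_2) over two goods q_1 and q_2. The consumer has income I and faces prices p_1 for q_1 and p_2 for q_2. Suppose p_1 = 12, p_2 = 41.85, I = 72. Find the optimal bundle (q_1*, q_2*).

q_1* = 2, q_2* = 1.147

The MRS is (1/2)·q_2/q_1. Set MRS = p_1/p_2.
So 2·p_2·q_2 = 4·p_1·q_1; combined with the budget, a share 1/3 of income goes to q_1.
Demand: q_1*(p_1,p_2,I) = 1/3·I/p_1 and q_2* = 2/3·I/p_2.
At p_1=12, p_2=41.85, I=72: q_1* = 1/3·72/12 = 2, q_2* = 1.147.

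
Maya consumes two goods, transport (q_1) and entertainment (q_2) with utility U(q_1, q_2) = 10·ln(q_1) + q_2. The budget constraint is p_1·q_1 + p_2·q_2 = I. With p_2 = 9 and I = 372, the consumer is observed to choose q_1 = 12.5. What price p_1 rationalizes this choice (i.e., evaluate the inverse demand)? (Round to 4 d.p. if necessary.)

p_1 = 7.2

MU_q_1 = 10/q_1, MU_q_2 = 1. Tangency: 10/q_1 = p_1/p_2.
So q_1*(p_1,p_2) = 10·p_2/p_1, independent of income; and q_2* = (I − 10·p_2)/p_2.
Set q_1* = 12.5 in the demand function and solve for p_1: p_1 = 7.2.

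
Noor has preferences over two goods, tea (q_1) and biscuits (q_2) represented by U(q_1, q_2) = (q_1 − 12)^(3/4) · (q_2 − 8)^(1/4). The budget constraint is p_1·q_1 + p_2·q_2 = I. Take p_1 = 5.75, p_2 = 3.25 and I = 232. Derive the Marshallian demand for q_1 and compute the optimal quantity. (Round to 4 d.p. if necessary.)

q_1* = 29.8696

This is Cobb-Douglas in (q_1−12, q_2−8): tangency gives 0.75·p_2·(q_2−8) = 0.25·p_1·(q_1−12).
Substituting into the budget: q_1* = 12 + 0.75·(I − 12·p_1 − 8·p_2)/p_1, and q_2* = 8 + 0.25·(…)/p_2.
Discretionary income = 232 − 12·5.75 − 8·3.25 = 137; q_1* = 12 + 0.75·137/5.75 = 29.8696.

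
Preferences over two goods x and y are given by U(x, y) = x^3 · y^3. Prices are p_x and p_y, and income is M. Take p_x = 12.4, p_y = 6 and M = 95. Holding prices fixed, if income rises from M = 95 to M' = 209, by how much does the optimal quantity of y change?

The MRS is y/x. Set MRS = p_x/p_y.
Rearranging, p_y·y = p_x·x. Substituting into the budget gives p_x·x·(1 + 1) = M.
Demand: x*(p_x,p_y,M) = 0.5·M/p_x and y* = 0.5·M/p_y.
At p_x=12.4, p_y=6, M=95: y* = 0.5·95/6 = 7.9167.
At M' = 209: y* = 17.4167. Change: 17.4167 − 7.9167 = 9.5.

Δy* = 9.5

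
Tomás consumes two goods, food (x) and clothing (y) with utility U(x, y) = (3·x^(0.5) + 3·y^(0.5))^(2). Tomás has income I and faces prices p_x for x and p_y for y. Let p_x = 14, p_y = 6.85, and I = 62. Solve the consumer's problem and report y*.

MRS = MU_x/MU_y = (y/x)^(0.5). Set equal to p_x/p_y.
Solve for the ratio: y/x = [p_x/p_y]^(2).
With the ratio pinned down, the budget gives x* = I/(p_x + p_y·(y/x)) and y* = (y/x)·x*.
Numerically y/x = 4.177101, so x* = 62/(14 + 6.85·4.177101) = 1.455 and y* = 4.177101·1.455 = 6.0775.

y* = 6.0775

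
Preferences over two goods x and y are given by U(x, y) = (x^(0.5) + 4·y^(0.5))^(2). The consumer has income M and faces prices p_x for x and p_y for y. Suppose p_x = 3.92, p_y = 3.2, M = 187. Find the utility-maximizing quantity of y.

y* = 55.6007

MRS = MU_x/MU_y = (1/4)·(y/x)^(0.5). Set equal to p_x/p_y.
Hence y/x = (4·p_x/p_y)^(1/(0.5)), i.e. raised to the 2 power.
With the ratio pinned down, the budget gives x* = M/(p_x + p_y·(y/x)) and y* = (y/x)·x*.
Numerically y/x = 24.01, so x* = 187/(3.92 + 3.2·24.01) = 2.3157 and y* = 24.01·2.3157 = 55.6007.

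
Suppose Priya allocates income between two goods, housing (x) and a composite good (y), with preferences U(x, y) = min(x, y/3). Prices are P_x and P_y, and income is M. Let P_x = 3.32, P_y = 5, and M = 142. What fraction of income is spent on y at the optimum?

Leontief preferences: the optimum is at the kink where x/1 = y/3, i.e. y = 3·x.
Budget: P_x·x + P_y·3·x = M, so (P_x + 3·P_y)·x = M.
Demand: x*(P_x,P_y,M) = M/(P_x + 3·P_y), y* = 3·M/(P_x + 3·P_y).
Here 3.32 + 3·5 = 18.32, giving x* = 7.7511 and y* = 23.2533.
Expenditure on y: 5·23.2533 = 116.2664; share = 0.8188.

share on y = 0.8188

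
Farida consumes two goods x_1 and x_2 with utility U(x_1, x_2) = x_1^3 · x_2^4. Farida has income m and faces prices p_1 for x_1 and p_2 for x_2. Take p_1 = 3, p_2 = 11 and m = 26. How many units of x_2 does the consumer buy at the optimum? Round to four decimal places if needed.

x_2* = 1.3506

The MRS is (3/4)·x_2/x_1. Set MRS = p_1/p_2.
Rearranging, p_2·x_2 = (4/3)·p_1·x_1. Substituting into the budget gives p_1·x_1·(1 + (4/3)) = m.
Demand: x_1*(p_1,p_2,m) = 3/7·m/p_1 and x_2* = 4/7·m/p_2.
At p_1=3, p_2=11, m=26: x_2* = 4/7·26/11 = 1.3506.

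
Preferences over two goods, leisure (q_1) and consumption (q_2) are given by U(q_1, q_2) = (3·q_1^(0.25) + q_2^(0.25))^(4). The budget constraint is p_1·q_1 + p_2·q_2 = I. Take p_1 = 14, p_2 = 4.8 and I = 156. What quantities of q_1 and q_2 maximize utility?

q_1* = 8.3767, q_2* = 8.0679

With the ratio pinned down, the budget gives q_1* = I/(p_1 + p_2·(q_2/q_1)) and q_2* = (q_2/q_1)·q_1*.
Numerically q_2/q_1 = 0.963136, so q_1* = 156/(14 + 4.8·0.963136) = 8.3767 and q_2* = 0.963136·8.3767 = 8.0679.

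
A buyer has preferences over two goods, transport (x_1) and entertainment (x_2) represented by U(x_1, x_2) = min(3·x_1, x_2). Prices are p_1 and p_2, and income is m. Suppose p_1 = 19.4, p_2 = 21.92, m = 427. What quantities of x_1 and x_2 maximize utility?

With perfect complements, no substitution: consume in ratio x_1:x_2 = 1:3.
Budget: p_1·x_1 + p_2·3·x_1 = m, so (p_1 + 3·p_2)·x_1 = m.
Demand: x_1*(p_1,p_2,m) = m/(p_1 + 3·p_2), x_2* = 3·m/(p_1 + 3·p_2).
Here 19.4 + 3·21.92 = 85.16, giving x_1* = 5.0141 and x_2* = 15.0423.

x_1* = 5.0141, x_2* = 15.0423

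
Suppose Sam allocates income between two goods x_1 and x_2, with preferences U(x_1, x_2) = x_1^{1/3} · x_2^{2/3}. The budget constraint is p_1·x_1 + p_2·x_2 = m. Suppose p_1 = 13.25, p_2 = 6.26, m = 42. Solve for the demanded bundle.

x_1* = 1.0566, x_2* = 4.4728

MU_x_1/MU_x_2 = (1/3·x_2)/(2/3·x_1); tangency sets this equal to p_1/p_2.
So 1/3·p_2·x_2 = 2/3·p_1·x_1; combined with the budget, a share 1/3 of income goes to x_1.
Demand: x_1*(p_1,p_2,m) = 1/3·m/p_1 and x_2* = 2/3·m/p_2.
At p_1=13.25, p_2=6.26, m=42: x_1* = 1/3·42/13.25 = 1.0566, x_2* = 4.4728.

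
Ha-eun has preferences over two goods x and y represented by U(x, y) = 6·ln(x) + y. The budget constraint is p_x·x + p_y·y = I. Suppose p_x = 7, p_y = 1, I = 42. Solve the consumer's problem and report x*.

x* = 0.8571

So x*(p_x,p_y) = 6·p_y/p_x, independent of income; and y* = (I − 6·p_y)/p_y.
At the given prices: x* = 6·1/7 = 0.8571.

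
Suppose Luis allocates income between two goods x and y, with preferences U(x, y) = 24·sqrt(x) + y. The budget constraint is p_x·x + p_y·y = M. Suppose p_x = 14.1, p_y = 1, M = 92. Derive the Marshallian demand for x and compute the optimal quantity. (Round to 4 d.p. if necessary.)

Utility is quasi-linear in y; the FOC for x is 12/√x = p_x/p_y.
Thus x* = (12·p_y/p_x)² — independent of M — with the rest of income spent on y.
Plugging in: x* = (12·1/14.1)² = 0.7243.

x* = 0.7243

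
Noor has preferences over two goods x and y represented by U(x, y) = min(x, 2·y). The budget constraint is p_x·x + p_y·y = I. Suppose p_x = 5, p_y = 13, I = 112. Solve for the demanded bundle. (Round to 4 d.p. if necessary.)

x* = 9.7391, y* = 4.8696

With perfect complements, no substitution: consume in ratio x:y = 2:1.
Budget: p_x·x + p_y·(1/2)·x = I, so (2·p_x + p_y)·x = 2·I.
Demand: x*(p_x,p_y,I) = 2·I/(2·p_x + p_y), y* = I/(2·p_x + p_y).
Here 2·5 + 13 = 23, giving x* = 9.7391 and y* = 4.8696.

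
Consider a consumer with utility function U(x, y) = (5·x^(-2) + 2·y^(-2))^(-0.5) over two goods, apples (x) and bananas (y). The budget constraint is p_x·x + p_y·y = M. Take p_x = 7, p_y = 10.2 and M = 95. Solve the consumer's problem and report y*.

Substitute y = (y/x)·x into the budget: x* = M/(p_x + p_y·(y/x)).
Numerically y/x = 0.649909, so x* = 95/(7 + 10.2·0.649909) = 6.9704 and y* = 0.649909·6.9704 = 4.5301.

y* = 4.5301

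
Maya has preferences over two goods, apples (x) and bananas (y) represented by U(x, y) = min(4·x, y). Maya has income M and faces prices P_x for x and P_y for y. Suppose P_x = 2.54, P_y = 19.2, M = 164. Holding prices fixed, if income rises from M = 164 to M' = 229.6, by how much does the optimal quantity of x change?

Δx* = 0.8268

Leontief preferences: the optimum is at the kink where x/1 = y/4, i.e. y = 4·x.
Budget: P_x·x + P_y·4·x = M, so (P_x + 4·P_y)·x = M.
Demand: x*(P_x,P_y,M) = M/(P_x + 4·P_y), y* = 4·M/(P_x + 4·P_y).
Here 2.54 + 4·19.2 = 79.34, giving x* = 2.0671.
At M' = 229.6: x* = 2.8939. Change: 2.8939 − 2.0671 = 0.8268.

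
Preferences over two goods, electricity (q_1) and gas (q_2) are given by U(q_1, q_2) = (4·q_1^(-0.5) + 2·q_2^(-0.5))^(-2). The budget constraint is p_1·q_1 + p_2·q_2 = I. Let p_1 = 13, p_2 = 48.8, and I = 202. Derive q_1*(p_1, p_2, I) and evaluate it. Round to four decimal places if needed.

MRS = MU_q_1/MU_q_2 = 2·(q_2/q_1)^(1.5). Set equal to p_1/p_2.
Solve for the ratio: q_2/q_1 = [(1/2)·p_1/p_2]^(2/3).
Substitute q_2 = (q_2/q_1)·q_1 into the budget: q_1* = I/(p_1 + p_2·(q_2/q_1)).
Numerically q_2/q_1 = 0.260813, so q_1* = 202/(13 + 48.8·0.260813) = 7.8515.

q_1* = 7.8515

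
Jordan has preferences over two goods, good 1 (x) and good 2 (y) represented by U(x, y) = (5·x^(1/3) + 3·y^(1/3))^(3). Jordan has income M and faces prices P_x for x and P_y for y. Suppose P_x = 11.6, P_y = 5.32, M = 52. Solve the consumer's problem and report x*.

MRS = MU_x/MU_y = (5/3)·(y/x)^(2/3). Set equal to P_x/P_y.
Solve for the ratio: y/x = [(3/5)·P_x/P_y]^(1.5).
Substitute y = (y/x)·x into the budget: x* = M/(P_x + P_y·(y/x)).
Numerically y/x = 1.496396, so x* = 52/(11.6 + 5.32·1.496396) = 2.6584.

x* = 2.6584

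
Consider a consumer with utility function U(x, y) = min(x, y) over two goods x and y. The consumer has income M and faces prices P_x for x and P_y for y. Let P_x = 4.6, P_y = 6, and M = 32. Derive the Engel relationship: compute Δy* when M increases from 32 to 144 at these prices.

Here 4.6 + 6 = 10.6, giving y* = 3.0189.
At M' = 144: y* = 13.5849. Change: 13.5849 − 3.0189 = 10.566.

Δy* = 10.566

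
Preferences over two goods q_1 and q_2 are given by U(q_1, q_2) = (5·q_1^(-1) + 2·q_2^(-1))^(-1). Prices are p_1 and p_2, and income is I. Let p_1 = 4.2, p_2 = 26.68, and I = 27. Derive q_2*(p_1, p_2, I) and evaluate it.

With the ratio pinned down, the budget gives q_1* = I/(p_1 + p_2·(q_2/q_1)) and q_2* = (q_2/q_1)·q_1*.
Numerically q_2/q_1 = 0.250935, so q_1* = 27/(4.2 + 26.68·0.250935) = 2.4782 and q_2* = 0.250935·2.4782 = 0.6219.

q_2* = 0.6219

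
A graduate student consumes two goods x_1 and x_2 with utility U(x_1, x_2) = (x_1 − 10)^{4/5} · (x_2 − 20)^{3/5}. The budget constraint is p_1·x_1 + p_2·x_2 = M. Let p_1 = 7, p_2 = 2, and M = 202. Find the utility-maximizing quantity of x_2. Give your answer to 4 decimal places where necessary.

x_2* = 39.7143

After buying the subsistence bundle (10, 20), a share 4/7 of the remaining income goes to x_1: x_1* = 10 + 4/7·(M − 10p_1 − 20p_2)/p_1.
Discretionary income = 202 − 10·7 − 20·2 = 92; x_2* = 20 + 3/7·92/2 = 39.7143.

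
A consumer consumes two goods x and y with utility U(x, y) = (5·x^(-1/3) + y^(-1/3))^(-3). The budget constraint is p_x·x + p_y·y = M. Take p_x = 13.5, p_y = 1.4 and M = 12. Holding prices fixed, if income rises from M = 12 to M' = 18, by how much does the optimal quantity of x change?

Δx* = 0.38

From the CES first-order condition, 5·(y/x)^(4/3) = p_x/p_y.
Solve for the ratio: y/x = [(1/5)·p_x/p_y]^(0.75).
Substitute y = (y/x)·x into the budget: x* = M/(p_x + p_y·(y/x)).
Numerically y/x = 1.636541, so x* = 12/(13.5 + 1.4·1.636541) = 0.7599.
At M' = 18: x* = 1.1399. Change: 1.1399 − 0.7599 = 0.38.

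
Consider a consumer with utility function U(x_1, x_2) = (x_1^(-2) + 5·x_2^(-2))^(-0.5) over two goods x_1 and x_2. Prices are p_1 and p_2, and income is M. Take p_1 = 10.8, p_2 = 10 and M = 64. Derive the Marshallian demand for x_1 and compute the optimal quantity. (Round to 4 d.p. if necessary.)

x_1* = 2.258

Numerically x_2/x_1 = 1.754411, so x_1* = 64/(10.8 + 10·1.754411) = 2.258.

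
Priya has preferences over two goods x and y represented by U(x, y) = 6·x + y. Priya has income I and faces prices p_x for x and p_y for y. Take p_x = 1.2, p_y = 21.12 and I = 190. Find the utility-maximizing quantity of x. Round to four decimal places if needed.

x* = 158.3333

Perfect substitutes: compare marginal utility per dollar. 6/p_x vs 1/p_y → 5 vs 0.0473.
x gives more utility per dollar, so spend all income on x: x* = I/p_x, y* = 0.
Numerically: x* = 158.3333, y* = 0.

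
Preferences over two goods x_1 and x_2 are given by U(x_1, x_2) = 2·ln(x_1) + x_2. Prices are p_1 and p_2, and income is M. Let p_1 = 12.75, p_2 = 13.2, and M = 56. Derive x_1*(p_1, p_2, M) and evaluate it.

MU_x_1 = 2/x_1, MU_x_2 = 1. Tangency: 2/x_1 = p_1/p_2.
So x_1*(p_1,p_2) = 2·p_2/p_1, independent of income; and x_2* = (M − 2·p_2)/p_2.
At the given prices: x_1* = 2·13.2/12.75 = 2.0706.

x_1* = 2.0706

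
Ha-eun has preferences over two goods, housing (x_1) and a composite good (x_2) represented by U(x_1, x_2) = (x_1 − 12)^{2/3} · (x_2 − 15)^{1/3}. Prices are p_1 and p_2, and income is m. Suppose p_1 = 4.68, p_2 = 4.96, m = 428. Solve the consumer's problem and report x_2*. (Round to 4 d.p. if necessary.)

Let x_1' = x_1−12, x_2' = x_2−15. MRS = 2·x_2'/x_1' = p_1/p_2.
Substituting into the budget: x_1* = 12 + 2/3·(m − 12·p_1 − 15·p_2)/p_1, and x_2* = 15 + 1/3·(…)/p_2.
Discretionary income = 428 − 12·4.68 − 15·4.96 = 297.44; x_2* = 15 + 1/3·297.44/4.96 = 34.9892.

x_2* = 34.9892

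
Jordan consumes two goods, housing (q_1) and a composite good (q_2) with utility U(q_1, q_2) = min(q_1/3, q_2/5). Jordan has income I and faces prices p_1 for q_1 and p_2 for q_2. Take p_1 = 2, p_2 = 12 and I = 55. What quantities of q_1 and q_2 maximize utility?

q_1* = 2.5, q_2* = 4.1667

Leontief preferences: the optimum is at the kink where q_1/3 = q_2/5, i.e. q_2 = (5/3)·q_1.
Budget: p_1·q_1 + p_2·(5/3)·q_1 = I, so (3·p_1 + 5·p_2)·q_1 = 3·I.
Demand: q_1*(p_1,p_2,I) = 3·I/(3·p_1 + 5·p_2), q_2* = 5·I/(3·p_1 + 5·p_2).
Here 3·2 + 5·12 = 66, giving q_1* = 2.5 and q_2* = 4.1667.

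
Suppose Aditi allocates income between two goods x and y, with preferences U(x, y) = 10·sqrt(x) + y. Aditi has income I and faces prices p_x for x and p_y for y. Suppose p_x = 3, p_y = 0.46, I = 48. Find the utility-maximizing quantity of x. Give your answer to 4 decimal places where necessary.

Solve: √x = 5·p_y/p_x, so x*(p_x,p_y) = (5·p_y/p_x)², and y* = (I − p_x·x*)/p_y.
Plugging in: x* = (5·0.46/3)² = 0.5878.

x* = 0.5878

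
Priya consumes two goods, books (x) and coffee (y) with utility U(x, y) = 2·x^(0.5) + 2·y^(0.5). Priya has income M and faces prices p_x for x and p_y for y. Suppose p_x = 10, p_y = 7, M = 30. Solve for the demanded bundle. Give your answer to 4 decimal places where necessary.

x* = 1.2353, y* = 2.521

MU_x ∝ 2·x^(-0.5), MU_y ∝ 2·y^(-0.5), so MRS = (y/x)^(0.5) = p_x/p_y.
Solve for the ratio: y/x = [p_x/p_y]^(2).
With the ratio pinned down, the budget gives x* = M/(p_x + p_y·(y/x)) and y* = (y/x)·x*.
Numerically y/x = 2.040816, so x* = 30/(10 + 7·2.040816) = 1.2353 and y* = 2.040816·1.2353 = 2.521.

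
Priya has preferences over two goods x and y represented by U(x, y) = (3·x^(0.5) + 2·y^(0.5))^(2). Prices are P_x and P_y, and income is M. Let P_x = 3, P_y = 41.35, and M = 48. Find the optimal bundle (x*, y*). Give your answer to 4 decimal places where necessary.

x* = 15.5002, y* = 0.0363

MU_x ∝ 3·x^(-0.5), MU_y ∝ 2·y^(-0.5), so MRS = (3/2)·(y/x)^(0.5) = P_x/P_y.
Hence y/x = ((2/3)·P_x/P_y)^(1/(0.5)), i.e. raised to the 2 power.
With the ratio pinned down, the budget gives x* = M/(P_x + P_y·(y/x)) and y* = (y/x)·x*.
Numerically y/x = 0.002339, so x* = 48/(3 + 41.35·0.002339) = 15.5002 and y* = 0.002339·15.5002 = 0.0363.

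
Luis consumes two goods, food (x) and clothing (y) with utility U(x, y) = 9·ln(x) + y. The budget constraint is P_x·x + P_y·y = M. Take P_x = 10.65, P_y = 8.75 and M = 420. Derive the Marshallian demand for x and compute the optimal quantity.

x* = 7.3944

At the given prices: x* = 9·8.75/10.65 = 7.3944.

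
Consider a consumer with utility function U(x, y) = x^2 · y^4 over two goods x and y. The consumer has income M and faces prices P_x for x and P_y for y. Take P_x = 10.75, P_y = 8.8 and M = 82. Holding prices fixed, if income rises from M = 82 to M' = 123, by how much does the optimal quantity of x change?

The MRS is (1/2)·y/x. Set MRS = P_x/P_y.
So 2·P_y·y = 4·P_x·x; combined with the budget, a share 1/3 of income goes to x.
Demand: x*(P_x,P_y,M) = 1/3·M/P_x and y* = 2/3·M/P_y.
At P_x=10.75, P_y=8.8, M=82: x* = 1/3·82/10.75 = 2.5426.
At M' = 123: x* = 3.814. Change: 3.814 − 2.5426 = 1.2713.

Δx* = 1.2713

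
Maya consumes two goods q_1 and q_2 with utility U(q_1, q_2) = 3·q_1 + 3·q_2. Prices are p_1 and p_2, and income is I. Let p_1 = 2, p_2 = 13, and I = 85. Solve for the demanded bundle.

q_1* = 42.5, q_2* = 0

q_1 gives more utility per dollar, so spend all income on q_1: q_1* = I/p_1, q_2* = 0.
Numerically: q_1* = 42.5, q_2* = 0.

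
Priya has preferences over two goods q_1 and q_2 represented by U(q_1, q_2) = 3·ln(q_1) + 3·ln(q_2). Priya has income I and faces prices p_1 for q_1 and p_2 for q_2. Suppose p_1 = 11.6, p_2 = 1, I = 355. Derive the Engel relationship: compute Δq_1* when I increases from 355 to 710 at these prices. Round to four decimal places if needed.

Δq_1* = 15.3017

At p_1=11.6, p_2=1, I=355: q_1* = 0.5·355/11.6 = 15.3017.
At I' = 710: q_1* = 30.6034. Change: 30.6034 − 15.3017 = 15.3017.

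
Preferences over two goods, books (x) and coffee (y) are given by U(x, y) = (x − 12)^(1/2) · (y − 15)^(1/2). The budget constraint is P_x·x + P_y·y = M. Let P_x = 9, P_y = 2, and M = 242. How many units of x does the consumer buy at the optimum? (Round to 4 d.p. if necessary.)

x* = 17.7778

Discretionary income = 242 − 12·9 − 15·2 = 104; x* = 12 + 0.5·104/9 = 17.7778.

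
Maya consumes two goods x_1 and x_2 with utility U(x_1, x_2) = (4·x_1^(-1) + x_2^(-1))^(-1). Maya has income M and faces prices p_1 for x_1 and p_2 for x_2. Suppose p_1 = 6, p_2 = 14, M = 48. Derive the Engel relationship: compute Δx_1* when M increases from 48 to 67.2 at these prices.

Δx_1* = 1.8143

Substitute x_2 = (x_2/x_1)·x_1 into the budget: x_1* = M/(p_1 + p_2·(x_2/x_1)).
Numerically x_2/x_1 = 0.327327, so x_1* = 48/(6 + 14·0.327327) = 4.5358.
At M' = 67.2: x_1* = 6.3501. Change: 6.3501 − 4.5358 = 1.8143.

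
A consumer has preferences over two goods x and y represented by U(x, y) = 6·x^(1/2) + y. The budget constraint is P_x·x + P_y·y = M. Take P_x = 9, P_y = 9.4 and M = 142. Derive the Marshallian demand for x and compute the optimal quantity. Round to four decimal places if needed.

Set MRS = P_x/P_y: 3·x^(−1/2) = P_x/P_y.
Solve: √x = 3·P_y/P_x, so x*(P_x,P_y) = (3·P_y/P_x)², and y* = (M − P_x·x*)/P_y.
Plugging in: x* = (3·9.4/9)² = 9.8178.

x* = 9.8178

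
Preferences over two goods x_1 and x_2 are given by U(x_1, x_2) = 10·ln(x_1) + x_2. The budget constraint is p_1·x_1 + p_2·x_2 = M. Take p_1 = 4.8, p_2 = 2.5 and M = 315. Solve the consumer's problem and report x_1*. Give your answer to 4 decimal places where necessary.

x_1* = 5.2083

At the given prices: x_1* = 10·2.5/4.8 = 5.2083.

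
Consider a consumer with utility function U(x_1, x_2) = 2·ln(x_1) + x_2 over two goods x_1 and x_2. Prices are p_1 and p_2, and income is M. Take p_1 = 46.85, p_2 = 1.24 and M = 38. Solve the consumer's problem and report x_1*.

x_1* = 0.0529

MU_x_1 = 2/x_1, MU_x_2 = 1. Tangency: 2/x_1 = p_1/p_2.
So x_1*(p_1,p_2) = 2·p_2/p_1, independent of income; and x_2* = (M − 2·p_2)/p_2.
At the given prices: x_1* = 2·1.24/46.85 = 0.0529.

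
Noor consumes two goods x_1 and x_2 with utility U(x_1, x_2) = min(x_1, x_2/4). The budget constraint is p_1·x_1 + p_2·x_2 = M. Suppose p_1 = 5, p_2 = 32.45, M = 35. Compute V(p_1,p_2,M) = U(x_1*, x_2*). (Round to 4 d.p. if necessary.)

V = 0.2596

With perfect complements, no substitution: consume in ratio x_1:x_2 = 1:4.
Budget: p_1·x_1 + p_2·4·x_1 = M, so (p_1 + 4·p_2)·x_1 = M.
Demand: x_1*(p_1,p_2,M) = M/(p_1 + 4·p_2), x_2* = 4·M/(p_1 + 4·p_2).
Here 5 + 4·32.45 = 134.8, giving x_1* = 0.2596 and x_2* = 1.0386.
Utility at the optimum: U(0.2596, 1.0386) = 0.2596.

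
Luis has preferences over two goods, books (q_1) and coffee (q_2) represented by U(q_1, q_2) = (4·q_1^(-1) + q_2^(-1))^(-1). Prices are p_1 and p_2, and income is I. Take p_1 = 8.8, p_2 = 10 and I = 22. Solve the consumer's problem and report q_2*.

MRS = MU_q_1/MU_q_2 = 4·(q_2/q_1)^(2). Set equal to p_1/p_2.
Solve for the ratio: q_2/q_1 = [(1/4)·p_1/p_2]^(0.5).
Substitute q_2 = (q_2/q_1)·q_1 into the budget: q_1* = I/(p_1 + p_2·(q_2/q_1)).
Numerically q_2/q_1 = 0.469042, so q_1* = 22/(8.8 + 10·0.469042) = 1.6308 and q_2* = 0.469042·1.6308 = 0.7649.

q_2* = 0.7649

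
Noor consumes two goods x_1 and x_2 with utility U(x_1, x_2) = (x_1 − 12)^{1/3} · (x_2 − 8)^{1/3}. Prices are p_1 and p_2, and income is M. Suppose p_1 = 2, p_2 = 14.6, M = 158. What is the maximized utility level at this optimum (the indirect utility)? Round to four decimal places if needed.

After buying the subsistence bundle (12, 8), a share 0.5 of the remaining income goes to x_1: x_1* = 12 + 0.5·(M − 12p_1 − 8p_2)/p_1.
Discretionary income = 158 − 12·2 − 8·14.6 = 17.2; x_1* = 12 + 0.5·17.2/2 = 16.3; x_2* = 8 + 0.5·17.2/14.6 = 8.589.
Utility at the optimum: U(16.3, 8.589) = 1.3631.

V = 1.3631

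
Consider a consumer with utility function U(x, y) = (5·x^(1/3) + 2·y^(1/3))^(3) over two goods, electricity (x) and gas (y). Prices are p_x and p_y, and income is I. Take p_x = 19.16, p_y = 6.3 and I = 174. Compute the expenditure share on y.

With the ratio pinned down, the budget gives x* = I/(p_x + p_y·(y/x)) and y* = (y/x)·x*.
Numerically y/x = 1.341753, so x* = 174/(19.16 + 6.3·1.341753) = 6.3014 and y* = 1.341753·6.3014 = 8.4549.
Expenditure on y: 6.3·8.4549 = 53.2657; share = 0.3061.

share on y = 0.3061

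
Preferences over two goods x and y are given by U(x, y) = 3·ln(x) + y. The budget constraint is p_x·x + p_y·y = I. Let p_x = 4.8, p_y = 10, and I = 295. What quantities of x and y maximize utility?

At the given prices: x* = 3·10/4.8 = 6.25, and y* = 26.5.

x* = 6.25, y* = 26.5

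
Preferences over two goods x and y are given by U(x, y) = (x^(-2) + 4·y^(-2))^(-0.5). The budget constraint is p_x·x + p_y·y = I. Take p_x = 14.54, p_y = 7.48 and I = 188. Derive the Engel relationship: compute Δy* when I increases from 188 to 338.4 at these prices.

MU_x ∝ x^(-3), MU_y ∝ 4·y^(-3), so MRS = (1/4)·(y/x)^(3) = p_x/p_y.
Hence y/x = (4·p_x/p_y)^(1/(3)), i.e. raised to the 1/3 power.
With the ratio pinned down, the budget gives x* = I/(p_x + p_y·(y/x)) and y* = (y/x)·x*.
Numerically y/x = 1.981105, so x* = 188/(14.54 + 7.48·1.981105) = 6.4036 and y* = 1.981105·6.4036 = 12.6861.
At I' = 338.4: y* = 22.835. Change: 22.835 − 12.6861 = 10.1489.

Δy* = 10.1489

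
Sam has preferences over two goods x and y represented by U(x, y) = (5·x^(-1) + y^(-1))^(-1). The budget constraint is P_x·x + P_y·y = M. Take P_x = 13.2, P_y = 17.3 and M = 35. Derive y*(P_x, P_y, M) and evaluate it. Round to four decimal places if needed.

Numerically y/x = 0.390642, so x* = 35/(13.2 + 17.3·0.390642) = 1.7537 and y* = 0.390642·1.7537 = 0.6851.

y* = 0.6851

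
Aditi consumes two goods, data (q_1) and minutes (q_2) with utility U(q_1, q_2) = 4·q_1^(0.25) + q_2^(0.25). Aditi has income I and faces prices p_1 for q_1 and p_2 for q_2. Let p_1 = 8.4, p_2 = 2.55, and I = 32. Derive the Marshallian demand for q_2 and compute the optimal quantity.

q_2* = 2.3824

MU_q_1 ∝ 4·q_1^(-0.75), MU_q_2 ∝ q_2^(-0.75), so MRS = 4·(q_2/q_1)^(0.75) = p_1/p_2.
Hence q_2/q_1 = ((1/4)·p_1/p_2)^(1/(0.75)), i.e. raised to the 4/3 power.
Substitute q_2 = (q_2/q_1)·q_1 into the budget: q_1* = I/(p_1 + p_2·(q_2/q_1)).
Numerically q_2/q_1 = 0.77192, so q_1* = 32/(8.4 + 2.55·0.77192) = 3.0863 and q_2* = 0.77192·3.0863 = 2.3824.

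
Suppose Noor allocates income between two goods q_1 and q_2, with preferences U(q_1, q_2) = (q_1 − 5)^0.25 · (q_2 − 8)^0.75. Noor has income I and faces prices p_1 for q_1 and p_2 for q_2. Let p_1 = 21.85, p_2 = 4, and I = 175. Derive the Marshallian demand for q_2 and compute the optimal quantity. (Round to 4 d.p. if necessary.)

q_2* = 14.3281

MRS = (1/3)·(q_2−8)/(q_1−5). Tangency with p_1/p_2 gives q_2−8 = 3·(p_1/p_2)·(q_1−5).
Substituting into the budget: q_1* = 5 + 0.25·(I − 5·p_1 − 8·p_2)/p_1, and q_2* = 8 + 0.75·(…)/p_2.
Discretionary income = 175 − 5·21.85 − 8·4 = 33.75; q_2* = 8 + 0.75·33.75/4 = 14.3281.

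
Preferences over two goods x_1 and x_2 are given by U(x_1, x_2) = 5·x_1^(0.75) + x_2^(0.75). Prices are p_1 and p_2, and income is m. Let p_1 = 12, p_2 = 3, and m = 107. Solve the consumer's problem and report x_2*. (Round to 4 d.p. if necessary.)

With the ratio pinned down, the budget gives x_1* = m/(p_1 + p_2·(x_2/x_1)) and x_2* = (x_2/x_1)·x_1*.
Numerically x_2/x_1 = 0.4096, so x_1* = 107/(12 + 3·0.4096) = 8.0884 and x_2* = 0.4096·8.0884 = 3.313.

x_2* = 3.313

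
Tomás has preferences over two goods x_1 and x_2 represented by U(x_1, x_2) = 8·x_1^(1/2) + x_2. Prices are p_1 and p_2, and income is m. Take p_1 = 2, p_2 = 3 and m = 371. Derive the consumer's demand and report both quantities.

x_1* = 36, x_2* = 99.6667

Set MRS = p_1/p_2: 4·x_1^(−1/2) = p_1/p_2.
Solve: √x_1 = 4·p_2/p_1, so x_1*(p_1,p_2) = (4·p_2/p_1)², and x_2* = (m − p_1·x_1*)/p_2.
Plugging in: x_1* = (4·3/2)² = 36, x_2* = 99.6667.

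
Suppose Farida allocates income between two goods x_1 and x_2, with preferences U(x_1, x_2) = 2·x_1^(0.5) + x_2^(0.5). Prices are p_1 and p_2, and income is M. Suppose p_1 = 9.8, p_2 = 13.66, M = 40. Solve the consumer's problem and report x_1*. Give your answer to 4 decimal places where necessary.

MU_x_1 ∝ 2·x_1^(-0.5), MU_x_2 ∝ x_2^(-0.5), so MRS = 2·(x_2/x_1)^(0.5) = p_1/p_2.
Solve for the ratio: x_2/x_1 = [(1/2)·p_1/p_2]^(2).
With the ratio pinned down, the budget gives x_1* = M/(p_1 + p_2·(x_2/x_1)) and x_2* = (x_2/x_1)·x_1*.
Numerically x_2/x_1 = 0.128674, so x_1* = 40/(9.8 + 13.66·0.128674) = 3.4609.

x_1* = 3.4609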